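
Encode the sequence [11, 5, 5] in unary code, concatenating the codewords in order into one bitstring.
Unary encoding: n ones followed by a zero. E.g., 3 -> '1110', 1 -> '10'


Encode each number as n ones followed by a terminating 0:
  11 -> 111111111110 (12 bits)
  5 -> 111110 (6 bits)
  5 -> 111110 (6 bits)
Total length = 12 + 6 + 6 = 24 bits.

Unary([11, 5, 5]) = 111111111110111110111110 (24 bits)


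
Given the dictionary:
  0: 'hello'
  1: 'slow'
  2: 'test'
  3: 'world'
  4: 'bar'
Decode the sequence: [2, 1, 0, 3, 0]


Look up each index in the dictionary:
  2 -> 'test'
  1 -> 'slow'
  0 -> 'hello'
  3 -> 'world'
  0 -> 'hello'

Decoded: "test slow hello world hello"


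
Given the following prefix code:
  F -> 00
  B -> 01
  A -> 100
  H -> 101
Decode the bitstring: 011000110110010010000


Decoding step by step:
Bits 01 -> B
Bits 100 -> A
Bits 01 -> B
Bits 101 -> H
Bits 100 -> A
Bits 100 -> A
Bits 100 -> A
Bits 00 -> F


Decoded message: BABHAAAF


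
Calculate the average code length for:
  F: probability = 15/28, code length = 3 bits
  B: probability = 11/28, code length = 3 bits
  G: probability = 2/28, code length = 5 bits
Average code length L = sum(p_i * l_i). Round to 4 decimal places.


Weighted contributions p_i * l_i:
  F: (15/28) * 3 = 45/28
  B: (11/28) * 3 = 33/28
  G: (2/28) * 5 = 10/28
Sum = (45 + 33 + 10)/28 = 88/28

L = 88/28 = 3.1429 bits/symbol


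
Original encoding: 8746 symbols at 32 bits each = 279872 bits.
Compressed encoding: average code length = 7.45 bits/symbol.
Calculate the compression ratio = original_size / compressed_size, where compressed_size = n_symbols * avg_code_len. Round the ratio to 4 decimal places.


original_size = n_symbols * orig_bits = 8746 * 32 = 279872 bits
compressed_size = n_symbols * avg_code_len = 8746 * 7.45 = 65157.7 bits
ratio = original_size / compressed_size = 279872 / 65157.7 = 4.2953

Compression ratio = 4.2953


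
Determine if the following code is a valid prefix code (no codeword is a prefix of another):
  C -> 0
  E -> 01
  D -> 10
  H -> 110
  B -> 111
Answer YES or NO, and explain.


Checking each pair (does one codeword prefix another?):
  C='0' vs E='01': prefix -- VIOLATION

NO -- this is NOT a valid prefix code. C (0) is a prefix of E (01).


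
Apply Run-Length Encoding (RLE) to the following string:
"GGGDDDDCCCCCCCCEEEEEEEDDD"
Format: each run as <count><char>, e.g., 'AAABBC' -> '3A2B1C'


Scanning runs left to right:
  i=0: run of 'G' x 3 -> '3G'
  i=3: run of 'D' x 4 -> '4D'
  i=7: run of 'C' x 8 -> '8C'
  i=15: run of 'E' x 7 -> '7E'
  i=22: run of 'D' x 3 -> '3D'

RLE = 3G4D8C7E3D


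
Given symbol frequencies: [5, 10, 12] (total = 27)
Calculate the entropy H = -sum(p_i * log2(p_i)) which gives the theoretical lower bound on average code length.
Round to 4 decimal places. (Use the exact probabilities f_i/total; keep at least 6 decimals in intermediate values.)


Per-symbol terms -p_i * log2(p_i) with p_i = f_i/27:
  p = 5/27 = 0.185185: log2(p) = -2.432959, -p*log2(p) = 0.450548
  p = 10/27 = 0.370370: log2(p) = -1.432959, -p*log2(p) = 0.530726
  p = 12/27 = 0.444444: log2(p) = -1.169925, -p*log2(p) = 0.519967
H = 0.450548 + 0.530726 + 0.519967 = 1.501241

H = 1.5012 bits/symbol


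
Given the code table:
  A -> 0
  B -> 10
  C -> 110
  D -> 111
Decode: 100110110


Decoding:
10 -> B
0 -> A
110 -> C
110 -> C


Result: BACC


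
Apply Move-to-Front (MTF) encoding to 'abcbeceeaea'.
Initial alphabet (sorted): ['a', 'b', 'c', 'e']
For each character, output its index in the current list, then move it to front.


MTF encoding:
'a': index 0 in ['a', 'b', 'c', 'e'] -> ['a', 'b', 'c', 'e']
'b': index 1 in ['a', 'b', 'c', 'e'] -> ['b', 'a', 'c', 'e']
'c': index 2 in ['b', 'a', 'c', 'e'] -> ['c', 'b', 'a', 'e']
'b': index 1 in ['c', 'b', 'a', 'e'] -> ['b', 'c', 'a', 'e']
'e': index 3 in ['b', 'c', 'a', 'e'] -> ['e', 'b', 'c', 'a']
'c': index 2 in ['e', 'b', 'c', 'a'] -> ['c', 'e', 'b', 'a']
'e': index 1 in ['c', 'e', 'b', 'a'] -> ['e', 'c', 'b', 'a']
'e': index 0 in ['e', 'c', 'b', 'a'] -> ['e', 'c', 'b', 'a']
'a': index 3 in ['e', 'c', 'b', 'a'] -> ['a', 'e', 'c', 'b']
'e': index 1 in ['a', 'e', 'c', 'b'] -> ['e', 'a', 'c', 'b']
'a': index 1 in ['e', 'a', 'c', 'b'] -> ['a', 'e', 'c', 'b']


Output: [0, 1, 2, 1, 3, 2, 1, 0, 3, 1, 1]


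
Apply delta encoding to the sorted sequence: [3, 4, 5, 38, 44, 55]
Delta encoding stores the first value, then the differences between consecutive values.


First value: 3
Deltas:
  4 - 3 = 1
  5 - 4 = 1
  38 - 5 = 33
  44 - 38 = 6
  55 - 44 = 11


Delta encoded: [3, 1, 1, 33, 6, 11]


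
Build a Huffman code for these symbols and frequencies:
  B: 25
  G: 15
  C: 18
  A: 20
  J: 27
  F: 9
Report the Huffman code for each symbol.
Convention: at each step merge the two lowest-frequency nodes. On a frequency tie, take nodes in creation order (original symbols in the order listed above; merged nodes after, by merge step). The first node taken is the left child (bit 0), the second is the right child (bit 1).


Huffman tree construction:
Step 1: Merge F(9) + G(15) = 24
Step 2: Merge C(18) + A(20) = 38
Step 3: Merge (F+G)(24) + B(25) = 49
Step 4: Merge J(27) + (C+A)(38) = 65
Step 5: Merge ((F+G)+B)(49) + (J+(C+A))(65) = 114
Read each symbol's code off the tree from the root (left child = 0, right child = 1).

Codes:
  B: 01 (length 2)
  G: 001 (length 3)
  C: 110 (length 3)
  A: 111 (length 3)
  J: 10 (length 2)
  F: 000 (length 3)
Average code length: 290/114 = 2.5439 bits/symbol


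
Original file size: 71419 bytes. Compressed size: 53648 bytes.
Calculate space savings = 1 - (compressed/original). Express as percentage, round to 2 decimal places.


ratio = compressed/original = 53648/71419 = 0.751173
savings = 1 - ratio = 1 - 0.751173 = 0.248827
as a percentage: 0.248827 * 100 = 24.88%

Space savings = 1 - 53648/71419 = 24.88%


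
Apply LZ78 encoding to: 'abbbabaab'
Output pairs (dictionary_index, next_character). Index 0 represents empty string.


LZ78 encoding steps:
Dictionary: {0: ''}
Step 1: w='' (idx 0), next='a' -> output (0, 'a'), add 'a' as idx 1
Step 2: w='' (idx 0), next='b' -> output (0, 'b'), add 'b' as idx 2
Step 3: w='b' (idx 2), next='b' -> output (2, 'b'), add 'bb' as idx 3
Step 4: w='a' (idx 1), next='b' -> output (1, 'b'), add 'ab' as idx 4
Step 5: w='a' (idx 1), next='a' -> output (1, 'a'), add 'aa' as idx 5
Step 6: w='b' (idx 2), end of input -> output (2, '')


Encoded: [(0, 'a'), (0, 'b'), (2, 'b'), (1, 'b'), (1, 'a'), (2, '')]


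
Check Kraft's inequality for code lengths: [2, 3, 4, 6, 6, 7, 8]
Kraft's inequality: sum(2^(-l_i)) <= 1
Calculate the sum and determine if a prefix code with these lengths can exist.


Sum = 2^(-2) + 2^(-3) + 2^(-4) + 2^(-6) + 2^(-6) + 2^(-7) + 2^(-8)
    = 0.25 + 0.125 + 0.0625 + 0.015625 + 0.015625 + 0.0078125 + 0.00390625
    = 123/256 = 0.48046875
Since 0.48046875 <= 1, Kraft's inequality IS satisfied.
A prefix code with these lengths CAN exist.

Kraft sum = 0.48046875. Satisfied.


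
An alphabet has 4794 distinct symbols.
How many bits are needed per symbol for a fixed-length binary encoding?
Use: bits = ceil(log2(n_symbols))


log2(4794) = 12.227
Bracket: 2^12 = 4096 < 4794 <= 2^13 = 8192
So ceil(log2(4794)) = 13

bits = ceil(log2(4794)) = ceil(12.227) = 13 bits


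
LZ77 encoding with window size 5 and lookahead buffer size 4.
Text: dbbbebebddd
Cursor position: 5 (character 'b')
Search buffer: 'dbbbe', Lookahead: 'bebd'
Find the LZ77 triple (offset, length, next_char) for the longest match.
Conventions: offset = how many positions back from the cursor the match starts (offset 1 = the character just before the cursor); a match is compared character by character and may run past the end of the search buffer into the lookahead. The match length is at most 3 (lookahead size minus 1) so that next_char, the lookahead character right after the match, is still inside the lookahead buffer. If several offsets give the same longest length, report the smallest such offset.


Try each offset into the search buffer:
  offset=1 (pos 4, char 'e'): match length 0
  offset=2 (pos 3, char 'b'): match length 3
  offset=3 (pos 2, char 'b'): match length 1
  offset=4 (pos 1, char 'b'): match length 1
  offset=5 (pos 0, char 'd'): match length 0
Longest match has length 3 at offset 2.
next_char = character at position 5 + 3 = 8 -> 'd'

Best match: offset=2, length=3 (matching 'beb' starting at position 3)
LZ77 triple: (2, 3, 'd')


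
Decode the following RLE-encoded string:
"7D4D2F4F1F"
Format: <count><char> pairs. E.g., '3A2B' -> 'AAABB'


Expanding each <count><char> pair:
  7D -> 'DDDDDDD'
  4D -> 'DDDD'
  2F -> 'FF'
  4F -> 'FFFF'
  1F -> 'F'

Decoded = DDDDDDDDDDDFFFFFFF


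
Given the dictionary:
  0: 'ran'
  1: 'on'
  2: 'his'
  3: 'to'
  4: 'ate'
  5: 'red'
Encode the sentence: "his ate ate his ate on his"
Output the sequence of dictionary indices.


Look up each word in the dictionary:
  'his' -> 2
  'ate' -> 4
  'ate' -> 4
  'his' -> 2
  'ate' -> 4
  'on' -> 1
  'his' -> 2

Encoded: [2, 4, 4, 2, 4, 1, 2]


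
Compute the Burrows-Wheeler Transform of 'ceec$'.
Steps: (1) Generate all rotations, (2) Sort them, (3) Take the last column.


Rotations (sorted):
  0: $ceec -> last char: c
  1: c$cee -> last char: e
  2: ceec$ -> last char: $
  3: ec$ce -> last char: e
  4: eec$c -> last char: c


BWT = ce$ec


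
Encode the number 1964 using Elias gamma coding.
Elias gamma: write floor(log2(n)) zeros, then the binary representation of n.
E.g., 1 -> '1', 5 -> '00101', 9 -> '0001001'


num_bits = floor(log2(1964)) + 1 = 11
leading_zeros = num_bits - 1 = 10
binary(1964) = 11110101100

Elias gamma(1964) = '0000000000' + '11110101100' = 000000000011110101100 (21 bits)


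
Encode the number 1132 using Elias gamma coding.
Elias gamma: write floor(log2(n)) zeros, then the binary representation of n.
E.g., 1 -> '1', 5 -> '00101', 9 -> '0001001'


num_bits = floor(log2(1132)) + 1 = 11
leading_zeros = num_bits - 1 = 10
binary(1132) = 10001101100

Elias gamma(1132) = '0000000000' + '10001101100' = 000000000010001101100 (21 bits)


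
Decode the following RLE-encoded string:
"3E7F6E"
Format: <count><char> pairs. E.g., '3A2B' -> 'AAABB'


Expanding each <count><char> pair:
  3E -> 'EEE'
  7F -> 'FFFFFFF'
  6E -> 'EEEEEE'

Decoded = EEEFFFFFFFEEEEEE


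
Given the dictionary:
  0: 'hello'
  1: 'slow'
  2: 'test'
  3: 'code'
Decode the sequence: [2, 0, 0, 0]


Look up each index in the dictionary:
  2 -> 'test'
  0 -> 'hello'
  0 -> 'hello'
  0 -> 'hello'

Decoded: "test hello hello hello"


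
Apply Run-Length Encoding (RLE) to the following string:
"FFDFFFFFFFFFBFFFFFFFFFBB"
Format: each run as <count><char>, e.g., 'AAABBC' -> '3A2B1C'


Scanning runs left to right:
  i=0: run of 'F' x 2 -> '2F'
  i=2: run of 'D' x 1 -> '1D'
  i=3: run of 'F' x 9 -> '9F'
  i=12: run of 'B' x 1 -> '1B'
  i=13: run of 'F' x 9 -> '9F'
  i=22: run of 'B' x 2 -> '2B'

RLE = 2F1D9F1B9F2B


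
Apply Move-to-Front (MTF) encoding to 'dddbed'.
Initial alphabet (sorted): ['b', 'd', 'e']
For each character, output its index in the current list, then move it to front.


MTF encoding:
'd': index 1 in ['b', 'd', 'e'] -> ['d', 'b', 'e']
'd': index 0 in ['d', 'b', 'e'] -> ['d', 'b', 'e']
'd': index 0 in ['d', 'b', 'e'] -> ['d', 'b', 'e']
'b': index 1 in ['d', 'b', 'e'] -> ['b', 'd', 'e']
'e': index 2 in ['b', 'd', 'e'] -> ['e', 'b', 'd']
'd': index 2 in ['e', 'b', 'd'] -> ['d', 'e', 'b']


Output: [1, 0, 0, 1, 2, 2]


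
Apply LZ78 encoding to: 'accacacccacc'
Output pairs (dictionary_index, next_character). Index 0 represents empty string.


LZ78 encoding steps:
Dictionary: {0: ''}
Step 1: w='' (idx 0), next='a' -> output (0, 'a'), add 'a' as idx 1
Step 2: w='' (idx 0), next='c' -> output (0, 'c'), add 'c' as idx 2
Step 3: w='c' (idx 2), next='a' -> output (2, 'a'), add 'ca' as idx 3
Step 4: w='ca' (idx 3), next='c' -> output (3, 'c'), add 'cac' as idx 4
Step 5: w='c' (idx 2), next='c' -> output (2, 'c'), add 'cc' as idx 5
Step 6: w='a' (idx 1), next='c' -> output (1, 'c'), add 'ac' as idx 6
Step 7: w='c' (idx 2), end of input -> output (2, '')


Encoded: [(0, 'a'), (0, 'c'), (2, 'a'), (3, 'c'), (2, 'c'), (1, 'c'), (2, '')]


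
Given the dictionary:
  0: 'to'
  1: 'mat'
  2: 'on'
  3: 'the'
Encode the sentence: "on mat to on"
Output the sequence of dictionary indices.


Look up each word in the dictionary:
  'on' -> 2
  'mat' -> 1
  'to' -> 0
  'on' -> 2

Encoded: [2, 1, 0, 2]


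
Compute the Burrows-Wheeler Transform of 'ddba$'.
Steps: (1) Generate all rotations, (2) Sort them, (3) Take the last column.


Rotations (sorted):
  0: $ddba -> last char: a
  1: a$ddb -> last char: b
  2: ba$dd -> last char: d
  3: dba$d -> last char: d
  4: ddba$ -> last char: $


BWT = abdd$


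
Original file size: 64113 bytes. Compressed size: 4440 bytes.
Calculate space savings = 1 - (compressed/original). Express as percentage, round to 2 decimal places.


ratio = compressed/original = 4440/64113 = 0.069253
savings = 1 - ratio = 1 - 0.069253 = 0.930747
as a percentage: 0.930747 * 100 = 93.07%

Space savings = 1 - 4440/64113 = 93.07%


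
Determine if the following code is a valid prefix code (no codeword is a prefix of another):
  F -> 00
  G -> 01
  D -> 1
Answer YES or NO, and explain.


Checking each pair (does one codeword prefix another?):
  F='00' vs G='01': no prefix
  F='00' vs D='1': no prefix
  G='01' vs F='00': no prefix
  G='01' vs D='1': no prefix
  D='1' vs F='00': no prefix
  D='1' vs G='01': no prefix
No violation found over all pairs.

YES -- this is a valid prefix code. No codeword is a prefix of any other codeword.


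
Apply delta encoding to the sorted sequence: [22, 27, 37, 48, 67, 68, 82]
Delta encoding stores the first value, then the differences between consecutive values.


First value: 22
Deltas:
  27 - 22 = 5
  37 - 27 = 10
  48 - 37 = 11
  67 - 48 = 19
  68 - 67 = 1
  82 - 68 = 14


Delta encoded: [22, 5, 10, 11, 19, 1, 14]


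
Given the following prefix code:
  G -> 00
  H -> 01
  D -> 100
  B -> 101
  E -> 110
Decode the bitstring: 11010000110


Decoding step by step:
Bits 110 -> E
Bits 100 -> D
Bits 00 -> G
Bits 110 -> E


Decoded message: EDGE


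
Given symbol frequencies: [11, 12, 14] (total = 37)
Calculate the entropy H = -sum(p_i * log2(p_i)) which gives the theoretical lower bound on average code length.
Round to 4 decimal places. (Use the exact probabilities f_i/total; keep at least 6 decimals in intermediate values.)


Per-symbol terms -p_i * log2(p_i) with p_i = f_i/37:
  p = 11/37 = 0.297297: log2(p) = -1.750022, -p*log2(p) = 0.520277
  p = 12/37 = 0.324324: log2(p) = -1.624491, -p*log2(p) = 0.526862
  p = 14/37 = 0.378378: log2(p) = -1.402098, -p*log2(p) = 0.530524
H = 0.520277 + 0.526862 + 0.530524 = 1.577663

H = 1.5777 bits/symbol


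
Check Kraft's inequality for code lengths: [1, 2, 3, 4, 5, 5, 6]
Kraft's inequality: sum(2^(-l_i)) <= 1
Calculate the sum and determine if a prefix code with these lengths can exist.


Sum = 2^(-1) + 2^(-2) + 2^(-3) + 2^(-4) + 2^(-5) + 2^(-5) + 2^(-6)
    = 0.5 + 0.25 + 0.125 + 0.0625 + 0.03125 + 0.03125 + 0.015625
    = 65/64 = 1.015625
Since 1.015625 > 1, Kraft's inequality is NOT satisfied.
A prefix code with these lengths CANNOT exist.

Kraft sum = 1.015625. Not satisfied.


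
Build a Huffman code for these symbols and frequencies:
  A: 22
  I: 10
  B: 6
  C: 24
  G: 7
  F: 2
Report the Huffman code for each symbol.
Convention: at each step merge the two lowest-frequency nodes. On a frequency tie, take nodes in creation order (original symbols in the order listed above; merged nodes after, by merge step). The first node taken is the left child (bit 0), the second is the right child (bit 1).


Huffman tree construction:
Step 1: Merge F(2) + B(6) = 8
Step 2: Merge G(7) + (F+B)(8) = 15
Step 3: Merge I(10) + (G+(F+B))(15) = 25
Step 4: Merge A(22) + C(24) = 46
Step 5: Merge (I+(G+(F+B)))(25) + (A+C)(46) = 71
Read each symbol's code off the tree from the root (left child = 0, right child = 1).

Codes:
  A: 10 (length 2)
  I: 00 (length 2)
  B: 0111 (length 4)
  C: 11 (length 2)
  G: 010 (length 3)
  F: 0110 (length 4)
Average code length: 165/71 = 2.3239 bits/symbol


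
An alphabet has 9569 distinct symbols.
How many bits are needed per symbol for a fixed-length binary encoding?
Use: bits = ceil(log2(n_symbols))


log2(9569) = 13.2242
Bracket: 2^13 = 8192 < 9569 <= 2^14 = 16384
So ceil(log2(9569)) = 14

bits = ceil(log2(9569)) = ceil(13.2242) = 14 bits


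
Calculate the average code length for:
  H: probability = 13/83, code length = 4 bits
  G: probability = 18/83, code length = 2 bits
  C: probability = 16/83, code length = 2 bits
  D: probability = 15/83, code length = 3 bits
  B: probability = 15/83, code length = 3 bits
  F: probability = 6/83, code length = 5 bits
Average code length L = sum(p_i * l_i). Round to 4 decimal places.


Weighted contributions p_i * l_i:
  H: (13/83) * 4 = 52/83
  G: (18/83) * 2 = 36/83
  C: (16/83) * 2 = 32/83
  D: (15/83) * 3 = 45/83
  B: (15/83) * 3 = 45/83
  F: (6/83) * 5 = 30/83
Sum = (52 + 36 + 32 + 45 + 45 + 30)/83 = 240/83

L = 240/83 = 2.8916 bits/symbol


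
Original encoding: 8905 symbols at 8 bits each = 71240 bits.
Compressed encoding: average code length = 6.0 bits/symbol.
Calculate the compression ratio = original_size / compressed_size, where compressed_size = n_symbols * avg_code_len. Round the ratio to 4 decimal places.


original_size = n_symbols * orig_bits = 8905 * 8 = 71240 bits
compressed_size = n_symbols * avg_code_len = 8905 * 6.0 = 53430.0 bits
ratio = original_size / compressed_size = 71240 / 53430.0 = 1.3333

Compression ratio = 1.3333


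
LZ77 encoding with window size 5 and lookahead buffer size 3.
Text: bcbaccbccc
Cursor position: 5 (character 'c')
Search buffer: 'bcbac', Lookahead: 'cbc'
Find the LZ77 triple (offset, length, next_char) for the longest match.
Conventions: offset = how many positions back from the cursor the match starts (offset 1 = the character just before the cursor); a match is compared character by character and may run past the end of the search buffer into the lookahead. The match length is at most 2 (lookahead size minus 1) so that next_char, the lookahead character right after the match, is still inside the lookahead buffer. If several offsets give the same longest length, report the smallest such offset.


Try each offset into the search buffer:
  offset=1 (pos 4, char 'c'): match length 1
  offset=2 (pos 3, char 'a'): match length 0
  offset=3 (pos 2, char 'b'): match length 0
  offset=4 (pos 1, char 'c'): match length 2
  offset=5 (pos 0, char 'b'): match length 0
Longest match has length 2 at offset 4.
next_char = character at position 5 + 2 = 7 -> 'c'

Best match: offset=4, length=2 (matching 'cb' starting at position 1)
LZ77 triple: (4, 2, 'c')


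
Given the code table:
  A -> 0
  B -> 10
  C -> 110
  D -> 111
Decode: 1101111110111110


Decoding:
110 -> C
111 -> D
111 -> D
0 -> A
111 -> D
110 -> C


Result: CDDADC


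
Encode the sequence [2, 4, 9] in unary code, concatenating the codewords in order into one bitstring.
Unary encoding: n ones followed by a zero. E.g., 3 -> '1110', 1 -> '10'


Encode each number as n ones followed by a terminating 0:
  2 -> 110 (3 bits)
  4 -> 11110 (5 bits)
  9 -> 1111111110 (10 bits)
Total length = 3 + 5 + 10 = 18 bits.

Unary([2, 4, 9]) = 110111101111111110 (18 bits)


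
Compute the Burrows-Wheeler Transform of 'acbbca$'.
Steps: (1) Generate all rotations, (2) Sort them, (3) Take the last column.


Rotations (sorted):
  0: $acbbca -> last char: a
  1: a$acbbc -> last char: c
  2: acbbca$ -> last char: $
  3: bbca$ac -> last char: c
  4: bca$acb -> last char: b
  5: ca$acbb -> last char: b
  6: cbbca$a -> last char: a


BWT = ac$cbba


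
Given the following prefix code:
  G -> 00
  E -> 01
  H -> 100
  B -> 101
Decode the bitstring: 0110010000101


Decoding step by step:
Bits 01 -> E
Bits 100 -> H
Bits 100 -> H
Bits 00 -> G
Bits 101 -> B


Decoded message: EHHGB


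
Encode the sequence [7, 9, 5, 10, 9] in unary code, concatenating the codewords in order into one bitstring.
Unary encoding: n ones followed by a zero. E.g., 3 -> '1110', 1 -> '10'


Encode each number as n ones followed by a terminating 0:
  7 -> 11111110 (8 bits)
  9 -> 1111111110 (10 bits)
  5 -> 111110 (6 bits)
  10 -> 11111111110 (11 bits)
  9 -> 1111111110 (10 bits)
Total length = 8 + 10 + 6 + 11 + 10 = 45 bits.

Unary([7, 9, 5, 10, 9]) = 111111101111111110111110111111111101111111110 (45 bits)


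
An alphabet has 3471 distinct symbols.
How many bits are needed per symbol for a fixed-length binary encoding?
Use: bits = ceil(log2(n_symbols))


log2(3471) = 11.7611
Bracket: 2^11 = 2048 < 3471 <= 2^12 = 4096
So ceil(log2(3471)) = 12

bits = ceil(log2(3471)) = ceil(11.7611) = 12 bits


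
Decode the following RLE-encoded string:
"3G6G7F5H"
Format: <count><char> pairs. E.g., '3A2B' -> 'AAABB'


Expanding each <count><char> pair:
  3G -> 'GGG'
  6G -> 'GGGGGG'
  7F -> 'FFFFFFF'
  5H -> 'HHHHH'

Decoded = GGGGGGGGGFFFFFFFHHHHH


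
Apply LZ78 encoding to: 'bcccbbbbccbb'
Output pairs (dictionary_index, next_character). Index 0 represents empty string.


LZ78 encoding steps:
Dictionary: {0: ''}
Step 1: w='' (idx 0), next='b' -> output (0, 'b'), add 'b' as idx 1
Step 2: w='' (idx 0), next='c' -> output (0, 'c'), add 'c' as idx 2
Step 3: w='c' (idx 2), next='c' -> output (2, 'c'), add 'cc' as idx 3
Step 4: w='b' (idx 1), next='b' -> output (1, 'b'), add 'bb' as idx 4
Step 5: w='bb' (idx 4), next='c' -> output (4, 'c'), add 'bbc' as idx 5
Step 6: w='c' (idx 2), next='b' -> output (2, 'b'), add 'cb' as idx 6
Step 7: w='b' (idx 1), end of input -> output (1, '')


Encoded: [(0, 'b'), (0, 'c'), (2, 'c'), (1, 'b'), (4, 'c'), (2, 'b'), (1, '')]


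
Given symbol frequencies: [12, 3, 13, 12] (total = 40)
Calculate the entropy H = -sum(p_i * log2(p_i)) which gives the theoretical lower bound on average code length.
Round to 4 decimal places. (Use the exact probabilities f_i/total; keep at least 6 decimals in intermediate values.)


Per-symbol terms -p_i * log2(p_i) with p_i = f_i/40:
  p = 12/40 = 0.300000: log2(p) = -1.736966, -p*log2(p) = 0.521090
  p = 3/40 = 0.075000: log2(p) = -3.736966, -p*log2(p) = 0.280272
  p = 13/40 = 0.325000: log2(p) = -1.621488, -p*log2(p) = 0.526984
  p = 12/40 = 0.300000: log2(p) = -1.736966, -p*log2(p) = 0.521090
H = 0.521090 + 0.280272 + 0.526984 + 0.521090 = 1.849436

H = 1.8494 bits/symbol


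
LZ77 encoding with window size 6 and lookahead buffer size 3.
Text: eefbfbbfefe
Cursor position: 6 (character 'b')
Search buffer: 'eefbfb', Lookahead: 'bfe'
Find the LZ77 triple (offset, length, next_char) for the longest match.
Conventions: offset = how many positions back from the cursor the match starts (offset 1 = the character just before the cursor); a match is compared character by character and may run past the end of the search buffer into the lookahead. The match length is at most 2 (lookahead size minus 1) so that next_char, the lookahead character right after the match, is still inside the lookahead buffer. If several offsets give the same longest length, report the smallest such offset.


Try each offset into the search buffer:
  offset=1 (pos 5, char 'b'): match length 1
  offset=2 (pos 4, char 'f'): match length 0
  offset=3 (pos 3, char 'b'): match length 2
  offset=4 (pos 2, char 'f'): match length 0
  offset=5 (pos 1, char 'e'): match length 0
  offset=6 (pos 0, char 'e'): match length 0
Longest match has length 2 at offset 3.
next_char = character at position 6 + 2 = 8 -> 'e'

Best match: offset=3, length=2 (matching 'bf' starting at position 3)
LZ77 triple: (3, 2, 'e')


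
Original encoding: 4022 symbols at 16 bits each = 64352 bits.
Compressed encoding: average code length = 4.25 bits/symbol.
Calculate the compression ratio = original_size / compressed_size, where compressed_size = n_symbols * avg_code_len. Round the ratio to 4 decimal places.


original_size = n_symbols * orig_bits = 4022 * 16 = 64352 bits
compressed_size = n_symbols * avg_code_len = 4022 * 4.25 = 17093.5 bits
ratio = original_size / compressed_size = 64352 / 17093.5 = 3.7647

Compression ratio = 3.7647


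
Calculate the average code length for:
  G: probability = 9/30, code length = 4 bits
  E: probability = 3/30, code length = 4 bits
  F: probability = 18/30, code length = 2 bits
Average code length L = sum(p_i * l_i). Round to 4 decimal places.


Weighted contributions p_i * l_i:
  G: (9/30) * 4 = 36/30
  E: (3/30) * 4 = 12/30
  F: (18/30) * 2 = 36/30
Sum = (36 + 12 + 36)/30 = 84/30

L = 84/30 = 2.8000 bits/symbol


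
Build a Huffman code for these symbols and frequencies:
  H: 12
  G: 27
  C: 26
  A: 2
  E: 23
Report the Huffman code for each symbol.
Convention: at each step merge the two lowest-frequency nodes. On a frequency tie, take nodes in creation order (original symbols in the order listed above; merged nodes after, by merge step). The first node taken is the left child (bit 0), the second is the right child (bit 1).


Huffman tree construction:
Step 1: Merge A(2) + H(12) = 14
Step 2: Merge (A+H)(14) + E(23) = 37
Step 3: Merge C(26) + G(27) = 53
Step 4: Merge ((A+H)+E)(37) + (C+G)(53) = 90
Read each symbol's code off the tree from the root (left child = 0, right child = 1).

Codes:
  H: 001 (length 3)
  G: 11 (length 2)
  C: 10 (length 2)
  A: 000 (length 3)
  E: 01 (length 2)
Average code length: 194/90 = 2.1556 bits/symbol


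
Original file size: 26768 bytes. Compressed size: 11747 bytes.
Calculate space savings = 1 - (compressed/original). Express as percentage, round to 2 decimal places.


ratio = compressed/original = 11747/26768 = 0.438845
savings = 1 - ratio = 1 - 0.438845 = 0.561155
as a percentage: 0.561155 * 100 = 56.12%

Space savings = 1 - 11747/26768 = 56.12%


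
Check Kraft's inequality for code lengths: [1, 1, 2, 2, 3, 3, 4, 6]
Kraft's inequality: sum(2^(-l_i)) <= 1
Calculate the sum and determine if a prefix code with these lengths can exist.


Sum = 2^(-1) + 2^(-1) + 2^(-2) + 2^(-2) + 2^(-3) + 2^(-3) + 2^(-4) + 2^(-6)
    = 0.5 + 0.5 + 0.25 + 0.25 + 0.125 + 0.125 + 0.0625 + 0.015625
    = 117/64 = 1.828125
Since 1.828125 > 1, Kraft's inequality is NOT satisfied.
A prefix code with these lengths CANNOT exist.

Kraft sum = 1.828125. Not satisfied.


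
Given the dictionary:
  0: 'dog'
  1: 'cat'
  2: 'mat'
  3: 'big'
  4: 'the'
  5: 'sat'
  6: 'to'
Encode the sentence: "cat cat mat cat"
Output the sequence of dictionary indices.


Look up each word in the dictionary:
  'cat' -> 1
  'cat' -> 1
  'mat' -> 2
  'cat' -> 1

Encoded: [1, 1, 2, 1]


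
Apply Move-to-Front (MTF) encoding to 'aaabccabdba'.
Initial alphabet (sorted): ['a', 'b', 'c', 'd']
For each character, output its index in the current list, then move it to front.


MTF encoding:
'a': index 0 in ['a', 'b', 'c', 'd'] -> ['a', 'b', 'c', 'd']
'a': index 0 in ['a', 'b', 'c', 'd'] -> ['a', 'b', 'c', 'd']
'a': index 0 in ['a', 'b', 'c', 'd'] -> ['a', 'b', 'c', 'd']
'b': index 1 in ['a', 'b', 'c', 'd'] -> ['b', 'a', 'c', 'd']
'c': index 2 in ['b', 'a', 'c', 'd'] -> ['c', 'b', 'a', 'd']
'c': index 0 in ['c', 'b', 'a', 'd'] -> ['c', 'b', 'a', 'd']
'a': index 2 in ['c', 'b', 'a', 'd'] -> ['a', 'c', 'b', 'd']
'b': index 2 in ['a', 'c', 'b', 'd'] -> ['b', 'a', 'c', 'd']
'd': index 3 in ['b', 'a', 'c', 'd'] -> ['d', 'b', 'a', 'c']
'b': index 1 in ['d', 'b', 'a', 'c'] -> ['b', 'd', 'a', 'c']
'a': index 2 in ['b', 'd', 'a', 'c'] -> ['a', 'b', 'd', 'c']


Output: [0, 0, 0, 1, 2, 0, 2, 2, 3, 1, 2]


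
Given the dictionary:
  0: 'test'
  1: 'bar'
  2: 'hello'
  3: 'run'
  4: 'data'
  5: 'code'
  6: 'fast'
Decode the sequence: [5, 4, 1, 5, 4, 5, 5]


Look up each index in the dictionary:
  5 -> 'code'
  4 -> 'data'
  1 -> 'bar'
  5 -> 'code'
  4 -> 'data'
  5 -> 'code'
  5 -> 'code'

Decoded: "code data bar code data code code"


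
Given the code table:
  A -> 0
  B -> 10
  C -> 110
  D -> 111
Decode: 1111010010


Decoding:
111 -> D
10 -> B
10 -> B
0 -> A
10 -> B


Result: DBBAB


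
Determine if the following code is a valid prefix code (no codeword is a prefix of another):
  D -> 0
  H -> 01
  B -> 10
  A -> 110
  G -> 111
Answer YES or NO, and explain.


Checking each pair (does one codeword prefix another?):
  D='0' vs H='01': prefix -- VIOLATION

NO -- this is NOT a valid prefix code. D (0) is a prefix of H (01).


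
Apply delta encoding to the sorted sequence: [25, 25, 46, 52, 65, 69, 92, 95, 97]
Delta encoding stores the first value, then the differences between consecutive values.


First value: 25
Deltas:
  25 - 25 = 0
  46 - 25 = 21
  52 - 46 = 6
  65 - 52 = 13
  69 - 65 = 4
  92 - 69 = 23
  95 - 92 = 3
  97 - 95 = 2


Delta encoded: [25, 0, 21, 6, 13, 4, 23, 3, 2]


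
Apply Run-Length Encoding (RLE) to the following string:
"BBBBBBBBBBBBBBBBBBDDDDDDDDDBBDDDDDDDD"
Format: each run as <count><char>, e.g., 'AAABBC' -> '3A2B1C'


Scanning runs left to right:
  i=0: run of 'B' x 18 -> '18B'
  i=18: run of 'D' x 9 -> '9D'
  i=27: run of 'B' x 2 -> '2B'
  i=29: run of 'D' x 8 -> '8D'

RLE = 18B9D2B8D


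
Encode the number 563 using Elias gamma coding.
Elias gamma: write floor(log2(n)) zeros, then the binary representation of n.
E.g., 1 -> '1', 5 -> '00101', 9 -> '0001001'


num_bits = floor(log2(563)) + 1 = 10
leading_zeros = num_bits - 1 = 9
binary(563) = 1000110011

Elias gamma(563) = '000000000' + '1000110011' = 0000000001000110011 (19 bits)


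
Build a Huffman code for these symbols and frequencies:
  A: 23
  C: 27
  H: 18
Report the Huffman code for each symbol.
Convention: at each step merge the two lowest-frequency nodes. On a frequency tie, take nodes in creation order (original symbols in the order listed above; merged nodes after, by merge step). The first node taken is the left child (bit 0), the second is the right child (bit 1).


Huffman tree construction:
Step 1: Merge H(18) + A(23) = 41
Step 2: Merge C(27) + (H+A)(41) = 68
Read each symbol's code off the tree from the root (left child = 0, right child = 1).

Codes:
  A: 11 (length 2)
  C: 0 (length 1)
  H: 10 (length 2)
Average code length: 109/68 = 1.6029 bits/symbol


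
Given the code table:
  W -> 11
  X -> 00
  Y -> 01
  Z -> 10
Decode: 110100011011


Decoding:
11 -> W
01 -> Y
00 -> X
01 -> Y
10 -> Z
11 -> W


Result: WYXYZW


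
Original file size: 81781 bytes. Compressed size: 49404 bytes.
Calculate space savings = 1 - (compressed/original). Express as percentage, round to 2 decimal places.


ratio = compressed/original = 49404/81781 = 0.604101
savings = 1 - ratio = 1 - 0.604101 = 0.395899
as a percentage: 0.395899 * 100 = 39.59%

Space savings = 1 - 49404/81781 = 39.59%


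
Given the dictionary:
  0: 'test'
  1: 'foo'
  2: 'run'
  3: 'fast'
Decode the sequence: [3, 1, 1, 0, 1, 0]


Look up each index in the dictionary:
  3 -> 'fast'
  1 -> 'foo'
  1 -> 'foo'
  0 -> 'test'
  1 -> 'foo'
  0 -> 'test'

Decoded: "fast foo foo test foo test"


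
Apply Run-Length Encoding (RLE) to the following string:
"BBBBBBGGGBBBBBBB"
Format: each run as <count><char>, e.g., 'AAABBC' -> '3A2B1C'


Scanning runs left to right:
  i=0: run of 'B' x 6 -> '6B'
  i=6: run of 'G' x 3 -> '3G'
  i=9: run of 'B' x 7 -> '7B'

RLE = 6B3G7B


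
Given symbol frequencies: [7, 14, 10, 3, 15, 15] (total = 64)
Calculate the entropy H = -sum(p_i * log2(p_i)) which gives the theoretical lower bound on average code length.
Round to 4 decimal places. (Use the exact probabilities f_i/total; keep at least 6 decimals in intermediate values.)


Per-symbol terms -p_i * log2(p_i) with p_i = f_i/64:
  p = 7/64 = 0.109375: log2(p) = -3.192645, -p*log2(p) = 0.349196
  p = 14/64 = 0.218750: log2(p) = -2.192645, -p*log2(p) = 0.479641
  p = 10/64 = 0.156250: log2(p) = -2.678072, -p*log2(p) = 0.418449
  p = 3/64 = 0.046875: log2(p) = -4.415037, -p*log2(p) = 0.206955
  p = 15/64 = 0.234375: log2(p) = -2.093109, -p*log2(p) = 0.490573
  p = 15/64 = 0.234375: log2(p) = -2.093109, -p*log2(p) = 0.490573
H = 0.349196 + 0.479641 + 0.418449 + 0.206955 + 0.490573 + 0.490573 = 2.435387

H = 2.4354 bits/symbol


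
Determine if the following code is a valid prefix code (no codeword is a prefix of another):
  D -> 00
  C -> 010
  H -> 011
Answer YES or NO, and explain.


Checking each pair (does one codeword prefix another?):
  D='00' vs C='010': no prefix
  D='00' vs H='011': no prefix
  C='010' vs D='00': no prefix
  C='010' vs H='011': no prefix
  H='011' vs D='00': no prefix
  H='011' vs C='010': no prefix
No violation found over all pairs.

YES -- this is a valid prefix code. No codeword is a prefix of any other codeword.


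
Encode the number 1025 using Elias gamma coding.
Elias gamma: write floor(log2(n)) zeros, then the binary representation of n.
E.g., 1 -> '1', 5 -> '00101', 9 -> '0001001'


num_bits = floor(log2(1025)) + 1 = 11
leading_zeros = num_bits - 1 = 10
binary(1025) = 10000000001

Elias gamma(1025) = '0000000000' + '10000000001' = 000000000010000000001 (21 bits)


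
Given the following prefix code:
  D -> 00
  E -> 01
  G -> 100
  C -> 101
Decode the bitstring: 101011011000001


Decoding step by step:
Bits 101 -> C
Bits 01 -> E
Bits 101 -> C
Bits 100 -> G
Bits 00 -> D
Bits 01 -> E


Decoded message: CECGDE


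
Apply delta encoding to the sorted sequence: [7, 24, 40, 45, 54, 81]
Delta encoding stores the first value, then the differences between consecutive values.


First value: 7
Deltas:
  24 - 7 = 17
  40 - 24 = 16
  45 - 40 = 5
  54 - 45 = 9
  81 - 54 = 27


Delta encoded: [7, 17, 16, 5, 9, 27]


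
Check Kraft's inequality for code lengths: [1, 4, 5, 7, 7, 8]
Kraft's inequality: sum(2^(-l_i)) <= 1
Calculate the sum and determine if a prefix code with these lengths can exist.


Sum = 2^(-1) + 2^(-4) + 2^(-5) + 2^(-7) + 2^(-7) + 2^(-8)
    = 0.5 + 0.0625 + 0.03125 + 0.0078125 + 0.0078125 + 0.00390625
    = 157/256 = 0.61328125
Since 0.61328125 <= 1, Kraft's inequality IS satisfied.
A prefix code with these lengths CAN exist.

Kraft sum = 0.61328125. Satisfied.


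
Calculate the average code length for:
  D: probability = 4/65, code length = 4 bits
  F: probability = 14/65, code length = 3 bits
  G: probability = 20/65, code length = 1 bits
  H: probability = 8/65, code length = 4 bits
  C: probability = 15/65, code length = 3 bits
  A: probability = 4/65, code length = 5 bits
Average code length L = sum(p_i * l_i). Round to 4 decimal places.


Weighted contributions p_i * l_i:
  D: (4/65) * 4 = 16/65
  F: (14/65) * 3 = 42/65
  G: (20/65) * 1 = 20/65
  H: (8/65) * 4 = 32/65
  C: (15/65) * 3 = 45/65
  A: (4/65) * 5 = 20/65
Sum = (16 + 42 + 20 + 32 + 45 + 20)/65 = 175/65

L = 175/65 = 2.6923 bits/symbol


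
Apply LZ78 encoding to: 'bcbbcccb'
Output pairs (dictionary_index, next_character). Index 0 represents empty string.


LZ78 encoding steps:
Dictionary: {0: ''}
Step 1: w='' (idx 0), next='b' -> output (0, 'b'), add 'b' as idx 1
Step 2: w='' (idx 0), next='c' -> output (0, 'c'), add 'c' as idx 2
Step 3: w='b' (idx 1), next='b' -> output (1, 'b'), add 'bb' as idx 3
Step 4: w='c' (idx 2), next='c' -> output (2, 'c'), add 'cc' as idx 4
Step 5: w='c' (idx 2), next='b' -> output (2, 'b'), add 'cb' as idx 5


Encoded: [(0, 'b'), (0, 'c'), (1, 'b'), (2, 'c'), (2, 'b')]


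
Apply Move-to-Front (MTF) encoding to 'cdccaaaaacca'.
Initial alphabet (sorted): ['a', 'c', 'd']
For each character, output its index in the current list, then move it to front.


MTF encoding:
'c': index 1 in ['a', 'c', 'd'] -> ['c', 'a', 'd']
'd': index 2 in ['c', 'a', 'd'] -> ['d', 'c', 'a']
'c': index 1 in ['d', 'c', 'a'] -> ['c', 'd', 'a']
'c': index 0 in ['c', 'd', 'a'] -> ['c', 'd', 'a']
'a': index 2 in ['c', 'd', 'a'] -> ['a', 'c', 'd']
'a': index 0 in ['a', 'c', 'd'] -> ['a', 'c', 'd']
'a': index 0 in ['a', 'c', 'd'] -> ['a', 'c', 'd']
'a': index 0 in ['a', 'c', 'd'] -> ['a', 'c', 'd']
'a': index 0 in ['a', 'c', 'd'] -> ['a', 'c', 'd']
'c': index 1 in ['a', 'c', 'd'] -> ['c', 'a', 'd']
'c': index 0 in ['c', 'a', 'd'] -> ['c', 'a', 'd']
'a': index 1 in ['c', 'a', 'd'] -> ['a', 'c', 'd']


Output: [1, 2, 1, 0, 2, 0, 0, 0, 0, 1, 0, 1]


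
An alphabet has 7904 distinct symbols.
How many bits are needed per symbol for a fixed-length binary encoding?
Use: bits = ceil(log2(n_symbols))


log2(7904) = 12.9484
Bracket: 2^12 = 4096 < 7904 <= 2^13 = 8192
So ceil(log2(7904)) = 13

bits = ceil(log2(7904)) = ceil(12.9484) = 13 bits


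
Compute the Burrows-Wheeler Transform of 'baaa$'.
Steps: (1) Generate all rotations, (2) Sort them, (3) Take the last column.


Rotations (sorted):
  0: $baaa -> last char: a
  1: a$baa -> last char: a
  2: aa$ba -> last char: a
  3: aaa$b -> last char: b
  4: baaa$ -> last char: $


BWT = aaab$


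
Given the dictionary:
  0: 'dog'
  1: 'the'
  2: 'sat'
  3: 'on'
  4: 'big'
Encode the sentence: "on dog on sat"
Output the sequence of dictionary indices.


Look up each word in the dictionary:
  'on' -> 3
  'dog' -> 0
  'on' -> 3
  'sat' -> 2

Encoded: [3, 0, 3, 2]


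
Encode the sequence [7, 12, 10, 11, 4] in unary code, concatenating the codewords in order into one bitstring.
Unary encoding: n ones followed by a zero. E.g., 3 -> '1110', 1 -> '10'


Encode each number as n ones followed by a terminating 0:
  7 -> 11111110 (8 bits)
  12 -> 1111111111110 (13 bits)
  10 -> 11111111110 (11 bits)
  11 -> 111111111110 (12 bits)
  4 -> 11110 (5 bits)
Total length = 8 + 13 + 11 + 12 + 5 = 49 bits.

Unary([7, 12, 10, 11, 4]) = 1111111011111111111101111111111011111111111011110 (49 bits)


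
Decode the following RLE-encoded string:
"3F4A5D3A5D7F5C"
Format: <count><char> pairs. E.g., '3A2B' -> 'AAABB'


Expanding each <count><char> pair:
  3F -> 'FFF'
  4A -> 'AAAA'
  5D -> 'DDDDD'
  3A -> 'AAA'
  5D -> 'DDDDD'
  7F -> 'FFFFFFF'
  5C -> 'CCCCC'

Decoded = FFFAAAADDDDDAAADDDDDFFFFFFFCCCCC


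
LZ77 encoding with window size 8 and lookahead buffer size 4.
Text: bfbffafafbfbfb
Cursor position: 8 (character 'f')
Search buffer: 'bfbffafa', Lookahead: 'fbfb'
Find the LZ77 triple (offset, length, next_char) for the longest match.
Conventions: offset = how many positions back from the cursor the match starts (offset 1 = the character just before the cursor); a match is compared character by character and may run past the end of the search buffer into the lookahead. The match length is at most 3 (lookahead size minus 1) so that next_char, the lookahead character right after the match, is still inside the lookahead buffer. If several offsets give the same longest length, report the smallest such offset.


Try each offset into the search buffer:
  offset=1 (pos 7, char 'a'): match length 0
  offset=2 (pos 6, char 'f'): match length 1
  offset=3 (pos 5, char 'a'): match length 0
  offset=4 (pos 4, char 'f'): match length 1
  offset=5 (pos 3, char 'f'): match length 1
  offset=6 (pos 2, char 'b'): match length 0
  offset=7 (pos 1, char 'f'): match length 3
  offset=8 (pos 0, char 'b'): match length 0
Longest match has length 3 at offset 7.
next_char = character at position 8 + 3 = 11 -> 'b'

Best match: offset=7, length=3 (matching 'fbf' starting at position 1)
LZ77 triple: (7, 3, 'b')


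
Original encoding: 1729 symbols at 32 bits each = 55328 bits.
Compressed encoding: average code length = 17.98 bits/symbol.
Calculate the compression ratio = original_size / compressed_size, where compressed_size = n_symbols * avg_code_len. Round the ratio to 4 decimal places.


original_size = n_symbols * orig_bits = 1729 * 32 = 55328 bits
compressed_size = n_symbols * avg_code_len = 1729 * 17.98 = 31087.42 bits
ratio = original_size / compressed_size = 55328 / 31087.42 = 1.7798

Compression ratio = 1.7798


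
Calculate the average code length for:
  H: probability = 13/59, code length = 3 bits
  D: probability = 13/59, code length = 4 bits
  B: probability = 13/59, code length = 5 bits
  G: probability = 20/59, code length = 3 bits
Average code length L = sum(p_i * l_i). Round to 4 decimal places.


Weighted contributions p_i * l_i:
  H: (13/59) * 3 = 39/59
  D: (13/59) * 4 = 52/59
  B: (13/59) * 5 = 65/59
  G: (20/59) * 3 = 60/59
Sum = (39 + 52 + 65 + 60)/59 = 216/59

L = 216/59 = 3.6610 bits/symbol
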